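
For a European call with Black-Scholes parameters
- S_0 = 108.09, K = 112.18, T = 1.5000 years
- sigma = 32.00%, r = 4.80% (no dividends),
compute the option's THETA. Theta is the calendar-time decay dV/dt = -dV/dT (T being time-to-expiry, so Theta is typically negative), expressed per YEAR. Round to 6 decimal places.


Answer: Theta = -7.701118

Derivation:
d1 = 0.2849049728; d2 = -0.1070133861
phi(d1) = 0.3830752036; exp(-qT) = 1.0000000000; exp(-rT) = 0.9305308958
Theta = -S*exp(-qT)*phi(d1)*sigma/(2*sqrt(T)) - r*K*exp(-rT)*N(d2) + q*S*exp(-qT)*N(d1)
N(d1) = 0.6121415269; N(d2) = 0.4573891801; sqrt(T) = 1.2247448714
Term 1 = -108.0900 * 1.0000000000 * 0.3830752036 * 0.3200 / (2 * 1.2247448714) = -5.4093354100
Term 2 = -0.0480 * 112.1800 * 0.9305308958 * 0.4573891801 = -2.2917822801
Term 3 = 0 (no dividend yield, q = 0)
Theta = -5.4093354100 + (-2.2917822801) + (0.0000000000) = -7.701118


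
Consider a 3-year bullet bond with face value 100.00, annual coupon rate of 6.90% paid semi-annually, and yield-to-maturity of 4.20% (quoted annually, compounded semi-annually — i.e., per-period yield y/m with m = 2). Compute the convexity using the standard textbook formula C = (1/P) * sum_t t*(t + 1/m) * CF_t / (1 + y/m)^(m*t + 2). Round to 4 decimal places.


Answer: Convexity = 9.0495

Derivation:
Coupon per period c = face * coupon_rate / m = 3.450000
Periods per year m = 2; per-period yield y/m = 0.021000
Number of cashflows N = 6
Cashflows (t years, CF_t, discount factor 1/(1+y/m)^(m*t), PV):
  t = 0.5000: CF_t = 3.450000, DF = 0.979432, PV = 3.379040
  t = 1.0000: CF_t = 3.450000, DF = 0.959287, PV = 3.309540
  t = 1.5000: CF_t = 3.450000, DF = 0.939556, PV = 3.241469
  t = 2.0000: CF_t = 3.450000, DF = 0.920231, PV = 3.174798
  t = 2.5000: CF_t = 3.450000, DF = 0.901304, PV = 3.109499
  t = 3.0000: CF_t = 103.450000, DF = 0.882766, PV = 91.322132
Price P = sum_t PV_t = 107.536478
Convexity numerator sum_t t*(t + 1/m) * CF_t / (1+y/m)^(m*t + 2):
  t = 0.5000: term = 1.620734
  t = 1.0000: term = 4.762197
  t = 1.5000: term = 9.328496
  t = 2.0000: term = 15.227712
  t = 2.5000: term = 22.371761
  t = 3.0000: term = 919.843317
Convexity = (1/P) * sum = 973.154217 / 107.536478 = 9.049527


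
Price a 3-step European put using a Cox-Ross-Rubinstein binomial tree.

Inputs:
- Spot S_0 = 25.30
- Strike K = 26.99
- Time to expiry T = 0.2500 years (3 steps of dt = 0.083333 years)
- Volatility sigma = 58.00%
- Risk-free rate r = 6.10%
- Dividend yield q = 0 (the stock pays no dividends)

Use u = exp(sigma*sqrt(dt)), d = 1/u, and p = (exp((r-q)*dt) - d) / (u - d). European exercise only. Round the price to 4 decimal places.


Answer: Price = V(0,0) = 3.8483

Derivation:
dt = T/N = 0.083333
u = exp(sigma*sqrt(dt)) = 1.182264; d = 1/u = 0.845834
p = (exp((r-q)*dt) - d) / (u - d) = 0.473388
Discount per step: exp(-r*dt) = 0.994930
Stock lattice S(k, i) with i counting down-moves:
  k=0: S(0,0) = 25.3000
  k=1: S(1,0) = 29.9113; S(1,1) = 21.3996
  k=2: S(2,0) = 35.3631; S(2,1) = 25.3000; S(2,2) = 18.1005
  k=3: S(3,0) = 41.8085; S(3,1) = 29.9113; S(3,2) = 21.3996; S(3,3) = 15.3101
Terminal payoffs V(N, i) = max(K - S_T, 0):
  V(3,0) = 0.000000; V(3,1) = 0.000000; V(3,2) = 5.590387; V(3,3) = 11.679947
Backward induction: V(k, i) = exp(-r*dt) * [p * V(k+1, i) + (1-p) * V(k+1, i+1)].
  V(2,0) = exp(-r*dt) * [p*0.000000 + (1-p)*0.000000] = 0.000000
  V(2,1) = exp(-r*dt) * [p*0.000000 + (1-p)*5.590387] = 2.929039
  V(2,2) = exp(-r*dt) * [p*5.590387 + (1-p)*11.679947] = 8.752619
  V(1,0) = exp(-r*dt) * [p*0.000000 + (1-p)*2.929039] = 1.534647
  V(1,1) = exp(-r*dt) * [p*2.929039 + (1-p)*8.752619] = 5.965406
  V(0,0) = exp(-r*dt) * [p*1.534647 + (1-p)*5.965406] = 3.848327


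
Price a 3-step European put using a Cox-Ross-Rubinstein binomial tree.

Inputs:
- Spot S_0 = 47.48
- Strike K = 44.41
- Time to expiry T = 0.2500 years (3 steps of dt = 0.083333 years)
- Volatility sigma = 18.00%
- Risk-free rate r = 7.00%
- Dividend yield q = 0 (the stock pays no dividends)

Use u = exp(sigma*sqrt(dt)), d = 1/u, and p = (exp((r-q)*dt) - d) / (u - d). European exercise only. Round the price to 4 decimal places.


dt = T/N = 0.083333
u = exp(sigma*sqrt(dt)) = 1.053335; d = 1/u = 0.949365
p = (exp((r-q)*dt) - d) / (u - d) = 0.543283
Discount per step: exp(-r*dt) = 0.994184
Stock lattice S(k, i) with i counting down-moves:
  k=0: S(0,0) = 47.4800
  k=1: S(1,0) = 50.0124; S(1,1) = 45.0759
  k=2: S(2,0) = 52.6798; S(2,1) = 47.4800; S(2,2) = 42.7935
  k=3: S(3,0) = 55.4895; S(3,1) = 50.0124; S(3,2) = 45.0759; S(3,3) = 40.6266
Terminal payoffs V(N, i) = max(K - S_T, 0):
  V(3,0) = 0.000000; V(3,1) = 0.000000; V(3,2) = 0.000000; V(3,3) = 3.783360
Backward induction: V(k, i) = exp(-r*dt) * [p * V(k+1, i) + (1-p) * V(k+1, i+1)].
  V(2,0) = exp(-r*dt) * [p*0.000000 + (1-p)*0.000000] = 0.000000
  V(2,1) = exp(-r*dt) * [p*0.000000 + (1-p)*0.000000] = 0.000000
  V(2,2) = exp(-r*dt) * [p*0.000000 + (1-p)*3.783360] = 1.717877
  V(1,0) = exp(-r*dt) * [p*0.000000 + (1-p)*0.000000] = 0.000000
  V(1,1) = exp(-r*dt) * [p*0.000000 + (1-p)*1.717877] = 0.780021
  V(0,0) = exp(-r*dt) * [p*0.000000 + (1-p)*0.780021] = 0.354177

Answer: Price = V(0,0) = 0.3542


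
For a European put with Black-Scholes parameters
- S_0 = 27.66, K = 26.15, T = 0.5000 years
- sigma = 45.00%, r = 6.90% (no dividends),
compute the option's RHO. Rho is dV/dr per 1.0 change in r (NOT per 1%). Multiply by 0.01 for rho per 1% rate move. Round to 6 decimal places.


Answer: Rho = -5.683783

Derivation:
d1 = 0.4439472053; d2 = 0.1257491538
phi(d1) = 0.3615036669; exp(-qT) = 1.0000000000; exp(-rT) = 0.9660883397
N(-d2) = 0.4499652458
Rho = -K*T*exp(-rT)*N(-d2) = -26.1500 * 0.5000 * 0.9660883397 * 0.4499652458 = -5.683783


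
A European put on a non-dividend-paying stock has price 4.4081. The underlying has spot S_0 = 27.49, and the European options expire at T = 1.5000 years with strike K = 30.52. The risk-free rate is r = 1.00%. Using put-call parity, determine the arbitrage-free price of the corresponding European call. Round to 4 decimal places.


Answer: Call price = 1.8325

Derivation:
Put-call parity: C - P = S_0 * exp(-qT) - K * exp(-rT).
S_0 * exp(-qT) = 27.4900 * 1.00000000 = 27.49000000
K * exp(-rT) = 30.5200 * 0.98511194 = 30.06561640
C = P + S*exp(-qT) - K*exp(-rT)
C = 4.4081 + 27.49000000 - 30.06561640 = 1.8325


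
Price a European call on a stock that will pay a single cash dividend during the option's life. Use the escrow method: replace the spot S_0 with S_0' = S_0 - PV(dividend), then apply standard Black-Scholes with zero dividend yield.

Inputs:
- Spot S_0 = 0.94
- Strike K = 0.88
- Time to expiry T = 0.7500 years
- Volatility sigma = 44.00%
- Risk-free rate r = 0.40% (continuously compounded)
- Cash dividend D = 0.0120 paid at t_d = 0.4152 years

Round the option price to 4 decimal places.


Answer: Price = 0.1632

Derivation:
PV(D) = D * exp(-r * t_d) = 0.0120 * 0.99834058 = 0.01198009
S_0' = S_0 - PV(D) = 0.9400 - 0.01198009 = 0.92801991
d1 = (ln(S_0'/K) + (r + sigma^2/2)*T) / (sigma*sqrt(T)) = 0.33783200
d2 = d1 - sigma*sqrt(T) = -0.04321917
exp(-rT) = 0.99700450
N(d1) = 0.63225510; N(d2) = 0.48276341
C = S_0' * N(d1) - K * exp(-rT) * N(d2) = 0.92801991 * 0.63225510 - 0.8800 * 0.99700450 * 0.48276341 = 0.1632


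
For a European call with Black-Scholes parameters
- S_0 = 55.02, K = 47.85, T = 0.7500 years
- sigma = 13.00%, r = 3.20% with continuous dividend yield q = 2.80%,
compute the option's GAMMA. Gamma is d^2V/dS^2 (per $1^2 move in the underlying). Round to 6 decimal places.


d1 = 1.3231370399; d2 = 1.2105537374
phi(d1) = 0.1662463846; exp(-qT) = 0.9792189646; exp(-rT) = 0.9762857098
Gamma = exp(-qT) * phi(d1) / (S * sigma * sqrt(T)) = 0.9792189646 * 0.1662463846 / (55.0200 * 0.1300 * 0.8660254038) = 0.026281

Answer: Gamma = 0.026281


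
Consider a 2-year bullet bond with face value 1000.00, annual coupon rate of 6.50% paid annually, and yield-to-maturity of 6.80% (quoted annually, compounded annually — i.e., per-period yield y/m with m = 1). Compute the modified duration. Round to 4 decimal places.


Coupon per period c = face * coupon_rate / m = 65.000000
Periods per year m = 1; per-period yield y/m = 0.068000
Number of cashflows N = 2
Cashflows (t years, CF_t, discount factor 1/(1+y/m)^(m*t), PV):
  t = 1.0000: CF_t = 65.000000, DF = 0.936330, PV = 60.861423
  t = 2.0000: CF_t = 1065.000000, DF = 0.876713, PV = 933.699449
Price P = sum_t PV_t = 994.560872
First compute Macaulay numerator sum_t t * PV_t:
  t * PV_t at t = 1.0000: 60.861423
  t * PV_t at t = 2.0000: 1867.398897
Macaulay duration D = 1928.260321 / 994.560872 = 1.938806
Modified duration = D / (1 + y/m) = 1.938806 / (1 + 0.068000) = 1.815361

Answer: Modified duration = 1.8154


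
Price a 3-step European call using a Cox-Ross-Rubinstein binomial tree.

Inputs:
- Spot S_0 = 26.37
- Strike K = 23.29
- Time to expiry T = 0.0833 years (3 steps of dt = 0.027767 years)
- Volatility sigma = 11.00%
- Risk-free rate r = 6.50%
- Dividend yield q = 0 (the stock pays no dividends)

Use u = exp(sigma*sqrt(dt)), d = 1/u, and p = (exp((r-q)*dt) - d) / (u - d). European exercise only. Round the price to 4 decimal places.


dt = T/N = 0.027767
u = exp(sigma*sqrt(dt)) = 1.018499; d = 1/u = 0.981837
p = (exp((r-q)*dt) - d) / (u - d) = 0.544692
Discount per step: exp(-r*dt) = 0.998197
Stock lattice S(k, i) with i counting down-moves:
  k=0: S(0,0) = 26.3700
  k=1: S(1,0) = 26.8578; S(1,1) = 25.8910
  k=2: S(2,0) = 27.3546; S(2,1) = 26.3700; S(2,2) = 25.4208
  k=3: S(3,0) = 27.8607; S(3,1) = 26.8578; S(3,2) = 25.8910; S(3,3) = 24.9591
Terminal payoffs V(N, i) = max(S_T - K, 0):
  V(3,0) = 4.570670; V(3,1) = 3.567810; V(3,2) = 2.601050; V(3,3) = 1.669088
Backward induction: V(k, i) = exp(-r*dt) * [p * V(k+1, i) + (1-p) * V(k+1, i+1)].
  V(2,0) = exp(-r*dt) * [p*4.570670 + (1-p)*3.567810] = 4.106641
  V(2,1) = exp(-r*dt) * [p*3.567810 + (1-p)*2.601050] = 3.121997
  V(2,2) = exp(-r*dt) * [p*2.601050 + (1-p)*1.669088] = 2.172795
  V(1,0) = exp(-r*dt) * [p*4.106641 + (1-p)*3.121997] = 3.651728
  V(1,1) = exp(-r*dt) * [p*3.121997 + (1-p)*2.172795] = 2.684967
  V(0,0) = exp(-r*dt) * [p*3.651728 + (1-p)*2.684967] = 3.205763

Answer: Price = V(0,0) = 3.2058


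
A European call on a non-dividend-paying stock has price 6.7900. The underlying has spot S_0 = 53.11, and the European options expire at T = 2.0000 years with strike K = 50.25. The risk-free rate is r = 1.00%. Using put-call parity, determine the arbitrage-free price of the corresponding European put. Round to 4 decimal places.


Answer: Put price = 2.9350

Derivation:
Put-call parity: C - P = S_0 * exp(-qT) - K * exp(-rT).
S_0 * exp(-qT) = 53.1100 * 1.00000000 = 53.11000000
K * exp(-rT) = 50.2500 * 0.98019867 = 49.25498333
P = C - S*exp(-qT) + K*exp(-rT)
P = 6.7900 - 53.11000000 + 49.25498333 = 2.9350


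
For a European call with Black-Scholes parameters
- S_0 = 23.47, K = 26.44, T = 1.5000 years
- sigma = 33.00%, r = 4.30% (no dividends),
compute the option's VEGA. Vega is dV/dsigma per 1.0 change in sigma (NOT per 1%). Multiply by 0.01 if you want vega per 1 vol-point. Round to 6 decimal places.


d1 = 0.0668537377; d2 = -0.3373120699
phi(d1) = 0.3980517551; exp(-qT) = 1.0000000000; exp(-rT) = 0.9375361143
Vega = S * exp(-qT) * phi(d1) * sqrt(T) = 23.4700 * 1.0000000000 * 0.3980517551 * 1.2247448714 = 11.441903

Answer: Vega = 11.441903


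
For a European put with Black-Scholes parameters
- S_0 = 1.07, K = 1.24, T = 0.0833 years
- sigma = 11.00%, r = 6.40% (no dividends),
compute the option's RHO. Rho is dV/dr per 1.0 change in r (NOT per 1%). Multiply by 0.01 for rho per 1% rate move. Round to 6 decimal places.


d1 = -4.4606889507; d2 = -4.4924368641
phi(d1) = 0.0000190620; exp(-qT) = 1.0000000000; exp(-rT) = 0.9946829856
N(-d2) = 0.9999964794
Rho = -K*T*exp(-rT)*N(-d2) = -1.2400 * 0.0833 * 0.9946829856 * 0.9999964794 = -0.102742

Answer: Rho = -0.102742


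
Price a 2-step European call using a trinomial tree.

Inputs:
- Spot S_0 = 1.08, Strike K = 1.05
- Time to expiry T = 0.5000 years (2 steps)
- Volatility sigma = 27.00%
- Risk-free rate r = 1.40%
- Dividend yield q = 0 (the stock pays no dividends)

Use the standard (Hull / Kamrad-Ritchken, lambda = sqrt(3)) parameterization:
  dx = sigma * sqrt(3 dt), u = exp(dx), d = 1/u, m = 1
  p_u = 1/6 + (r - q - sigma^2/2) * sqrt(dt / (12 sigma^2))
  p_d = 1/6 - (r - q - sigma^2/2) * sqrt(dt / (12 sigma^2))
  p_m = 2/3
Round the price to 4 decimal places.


Answer: Price = V(0,0) = 0.0953

Derivation:
dt = T/N = 0.250000; dx = sigma*sqrt(3*dt) = 0.233827
u = exp(dx) = 1.263426; d = 1/u = 0.791499
p_u = 0.154665, p_m = 0.666667, p_d = 0.178668
Discount per step: exp(-r*dt) = 0.996506
Stock lattice S(k, j) with j the centered position index:
  k=0: S(0,+0) = 1.0800
  k=1: S(1,-1) = 0.8548; S(1,+0) = 1.0800; S(1,+1) = 1.3645
  k=2: S(2,-2) = 0.6766; S(2,-1) = 0.8548; S(2,+0) = 1.0800; S(2,+1) = 1.3645; S(2,+2) = 1.7239
Terminal payoffs V(N, j) = max(S_T - K, 0):
  V(2,-2) = 0.000000; V(2,-1) = 0.000000; V(2,+0) = 0.030000; V(2,+1) = 0.314500; V(2,+2) = 0.673944
Backward induction: V(k, j) = exp(-r*dt) * [p_u * V(k+1, j+1) + p_m * V(k+1, j) + p_d * V(k+1, j-1)]
  V(1,-1) = exp(-r*dt) * [p_u*0.030000 + p_m*0.000000 + p_d*0.000000] = 0.004624
  V(1,+0) = exp(-r*dt) * [p_u*0.314500 + p_m*0.030000 + p_d*0.000000] = 0.068402
  V(1,+1) = exp(-r*dt) * [p_u*0.673944 + p_m*0.314500 + p_d*0.030000] = 0.318147
  V(0,+0) = exp(-r*dt) * [p_u*0.318147 + p_m*0.068402 + p_d*0.004624] = 0.095300


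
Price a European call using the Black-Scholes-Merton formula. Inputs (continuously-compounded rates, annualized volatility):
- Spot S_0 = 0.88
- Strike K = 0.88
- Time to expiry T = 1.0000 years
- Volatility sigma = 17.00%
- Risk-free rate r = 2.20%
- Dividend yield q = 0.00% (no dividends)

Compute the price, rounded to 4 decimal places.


d1 = (ln(S/K) + (r - q + 0.5*sigma^2) * T) / (sigma * sqrt(T)) = 0.21441176
d2 = d1 - sigma * sqrt(T) = 0.04441176
exp(-rT) = 0.97824024; exp(-qT) = 1.00000000
C = S_0 * exp(-qT) * N(d1) - K * exp(-rT) * N(d2)
N(d1) = 0.58488702; N(d2) = 0.51771191
C = 0.8800 * 1.00000000 * 0.58488702 - 0.8800 * 0.97824024 * 0.51771191 = 0.0690

Answer: Price = 0.0690


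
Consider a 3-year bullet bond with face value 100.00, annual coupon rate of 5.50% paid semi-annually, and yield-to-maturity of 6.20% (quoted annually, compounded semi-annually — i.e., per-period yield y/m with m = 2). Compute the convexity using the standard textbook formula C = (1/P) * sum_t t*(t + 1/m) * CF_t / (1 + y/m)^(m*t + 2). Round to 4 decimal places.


Answer: Convexity = 9.0223

Derivation:
Coupon per period c = face * coupon_rate / m = 2.750000
Periods per year m = 2; per-period yield y/m = 0.031000
Number of cashflows N = 6
Cashflows (t years, CF_t, discount factor 1/(1+y/m)^(m*t), PV):
  t = 0.5000: CF_t = 2.750000, DF = 0.969932, PV = 2.667313
  t = 1.0000: CF_t = 2.750000, DF = 0.940768, PV = 2.587113
  t = 1.5000: CF_t = 2.750000, DF = 0.912481, PV = 2.509324
  t = 2.0000: CF_t = 2.750000, DF = 0.885045, PV = 2.433874
  t = 2.5000: CF_t = 2.750000, DF = 0.858434, PV = 2.360692
  t = 3.0000: CF_t = 102.750000, DF = 0.832622, PV = 85.551935
Price P = sum_t PV_t = 98.110251
Convexity numerator sum_t t*(t + 1/m) * CF_t / (1+y/m)^(m*t + 2):
  t = 0.5000: term = 1.254662
  t = 1.0000: term = 3.650811
  t = 1.5000: term = 7.082077
  t = 2.0000: term = 11.448556
  t = 2.5000: term = 16.656483
  t = 3.0000: term = 845.087752
Convexity = (1/P) * sum = 885.180339 / 98.110251 = 9.022302


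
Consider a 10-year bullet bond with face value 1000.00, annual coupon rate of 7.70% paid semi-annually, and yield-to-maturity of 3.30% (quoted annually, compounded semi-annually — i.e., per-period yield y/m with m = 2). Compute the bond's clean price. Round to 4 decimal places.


Answer: Price = 1372.1835

Derivation:
Coupon per period c = face * coupon_rate / m = 38.500000
Periods per year m = 2; per-period yield y/m = 0.016500
Number of cashflows N = 20
Cashflows (t years, CF_t, discount factor 1/(1+y/m)^(m*t), PV):
  t = 0.5000: CF_t = 38.500000, DF = 0.983768, PV = 37.875061
  t = 1.0000: CF_t = 38.500000, DF = 0.967799, PV = 37.260267
  t = 1.5000: CF_t = 38.500000, DF = 0.952090, PV = 36.655452
  t = 2.0000: CF_t = 38.500000, DF = 0.936635, PV = 36.060455
  t = 2.5000: CF_t = 38.500000, DF = 0.921432, PV = 35.475115
  t = 3.0000: CF_t = 38.500000, DF = 0.906475, PV = 34.899277
  t = 3.5000: CF_t = 38.500000, DF = 0.891761, PV = 34.332786
  t = 4.0000: CF_t = 38.500000, DF = 0.877285, PV = 33.775491
  t = 4.5000: CF_t = 38.500000, DF = 0.863045, PV = 33.227241
  t = 5.0000: CF_t = 38.500000, DF = 0.849036, PV = 32.687891
  t = 5.5000: CF_t = 38.500000, DF = 0.835254, PV = 32.157296
  t = 6.0000: CF_t = 38.500000, DF = 0.821696, PV = 31.635313
  t = 6.5000: CF_t = 38.500000, DF = 0.808359, PV = 31.121803
  t = 7.0000: CF_t = 38.500000, DF = 0.795237, PV = 30.616629
  t = 7.5000: CF_t = 38.500000, DF = 0.782329, PV = 30.119654
  t = 8.0000: CF_t = 38.500000, DF = 0.769630, PV = 29.630747
  t = 8.5000: CF_t = 38.500000, DF = 0.757137, PV = 29.149776
  t = 9.0000: CF_t = 38.500000, DF = 0.744847, PV = 28.676612
  t = 9.5000: CF_t = 38.500000, DF = 0.732757, PV = 28.211128
  t = 10.0000: CF_t = 1038.500000, DF = 0.720862, PV = 748.615546
Price P = sum_t PV_t = 1372.183539


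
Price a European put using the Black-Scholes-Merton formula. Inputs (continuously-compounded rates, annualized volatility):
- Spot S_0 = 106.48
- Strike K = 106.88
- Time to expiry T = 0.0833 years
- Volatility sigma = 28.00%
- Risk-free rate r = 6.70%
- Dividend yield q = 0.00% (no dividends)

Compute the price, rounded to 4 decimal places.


d1 = (ln(S/K) + (r - q + 0.5*sigma^2) * T) / (sigma * sqrt(T)) = 0.06307070
d2 = d1 - sigma * sqrt(T) = -0.01774217
exp(-rT) = 0.99443445; exp(-qT) = 1.00000000
P = K * exp(-rT) * N(-d2) - S_0 * exp(-qT) * N(-d1)
N(-d1) = 0.47485510; N(-d2) = 0.50707773
P = 106.8800 * 0.99443445 * 0.50707773 - 106.4800 * 1.00000000 * 0.47485510 = 3.3323

Answer: Price = 3.3323


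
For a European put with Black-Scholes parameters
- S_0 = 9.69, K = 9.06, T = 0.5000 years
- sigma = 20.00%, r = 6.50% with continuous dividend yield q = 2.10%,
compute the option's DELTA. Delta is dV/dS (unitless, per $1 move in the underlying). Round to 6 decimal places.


Answer: Delta = -0.238933

Derivation:
d1 = 0.7016288663; d2 = 0.5602075101
phi(d1) = 0.3118976886; exp(-qT) = 0.9895549326; exp(-rT) = 0.9680224498
N(-d1) = 0.2414553224
Delta = -exp(-qT) * N(-d1) = -0.9895549326 * 0.2414553224 = -0.238933


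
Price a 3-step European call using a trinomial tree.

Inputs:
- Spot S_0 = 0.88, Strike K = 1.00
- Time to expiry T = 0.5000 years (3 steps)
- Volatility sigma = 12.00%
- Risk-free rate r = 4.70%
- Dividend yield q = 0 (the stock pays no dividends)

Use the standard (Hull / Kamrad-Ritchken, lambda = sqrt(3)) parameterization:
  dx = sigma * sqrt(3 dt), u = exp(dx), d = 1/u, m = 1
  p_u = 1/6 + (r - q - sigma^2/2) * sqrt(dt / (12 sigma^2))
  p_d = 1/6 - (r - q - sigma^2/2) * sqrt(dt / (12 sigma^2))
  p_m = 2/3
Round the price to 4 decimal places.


Answer: Price = V(0,0) = 0.0047

Derivation:
dt = T/N = 0.166667; dx = sigma*sqrt(3*dt) = 0.084853
u = exp(dx) = 1.088557; d = 1/u = 0.918647
p_u = 0.205754, p_m = 0.666667, p_d = 0.127579
Discount per step: exp(-r*dt) = 0.992197
Stock lattice S(k, j) with j the centered position index:
  k=0: S(0,+0) = 0.8800
  k=1: S(1,-1) = 0.8084; S(1,+0) = 0.8800; S(1,+1) = 0.9579
  k=2: S(2,-2) = 0.7426; S(2,-1) = 0.8084; S(2,+0) = 0.8800; S(2,+1) = 0.9579; S(2,+2) = 1.0428
  k=3: S(3,-3) = 0.6822; S(3,-2) = 0.7426; S(3,-1) = 0.8084; S(3,+0) = 0.8800; S(3,+1) = 0.9579; S(3,+2) = 1.0428; S(3,+3) = 1.1351
Terminal payoffs V(N, j) = max(S_T - K, 0):
  V(3,-3) = 0.000000; V(3,-2) = 0.000000; V(3,-1) = 0.000000; V(3,+0) = 0.000000; V(3,+1) = 0.000000; V(3,+2) = 0.042761; V(3,+3) = 0.135105
Backward induction: V(k, j) = exp(-r*dt) * [p_u * V(k+1, j+1) + p_m * V(k+1, j) + p_d * V(k+1, j-1)]
  V(2,-2) = exp(-r*dt) * [p_u*0.000000 + p_m*0.000000 + p_d*0.000000] = 0.000000
  V(2,-1) = exp(-r*dt) * [p_u*0.000000 + p_m*0.000000 + p_d*0.000000] = 0.000000
  V(2,+0) = exp(-r*dt) * [p_u*0.000000 + p_m*0.000000 + p_d*0.000000] = 0.000000
  V(2,+1) = exp(-r*dt) * [p_u*0.042761 + p_m*0.000000 + p_d*0.000000] = 0.008730
  V(2,+2) = exp(-r*dt) * [p_u*0.135105 + p_m*0.042761 + p_d*0.000000] = 0.055867
  V(1,-1) = exp(-r*dt) * [p_u*0.000000 + p_m*0.000000 + p_d*0.000000] = 0.000000
  V(1,+0) = exp(-r*dt) * [p_u*0.008730 + p_m*0.000000 + p_d*0.000000] = 0.001782
  V(1,+1) = exp(-r*dt) * [p_u*0.055867 + p_m*0.008730 + p_d*0.000000] = 0.017179
  V(0,+0) = exp(-r*dt) * [p_u*0.017179 + p_m*0.001782 + p_d*0.000000] = 0.004686


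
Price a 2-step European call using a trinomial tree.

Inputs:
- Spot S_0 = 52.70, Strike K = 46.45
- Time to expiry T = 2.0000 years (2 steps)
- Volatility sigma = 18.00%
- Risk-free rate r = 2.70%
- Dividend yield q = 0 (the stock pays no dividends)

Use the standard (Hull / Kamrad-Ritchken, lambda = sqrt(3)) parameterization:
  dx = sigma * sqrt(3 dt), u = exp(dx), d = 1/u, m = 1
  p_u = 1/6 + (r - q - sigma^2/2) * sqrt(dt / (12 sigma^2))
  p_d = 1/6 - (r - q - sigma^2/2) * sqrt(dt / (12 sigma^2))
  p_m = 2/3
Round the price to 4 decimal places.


dt = T/N = 1.000000; dx = sigma*sqrt(3*dt) = 0.311769
u = exp(dx) = 1.365839; d = 1/u = 0.732151
p_u = 0.183987, p_m = 0.666667, p_d = 0.149346
Discount per step: exp(-r*dt) = 0.973361
Stock lattice S(k, j) with j the centered position index:
  k=0: S(0,+0) = 52.7000
  k=1: S(1,-1) = 38.5843; S(1,+0) = 52.7000; S(1,+1) = 71.9797
  k=2: S(2,-2) = 28.2495; S(2,-1) = 38.5843; S(2,+0) = 52.7000; S(2,+1) = 71.9797; S(2,+2) = 98.3128
Terminal payoffs V(N, j) = max(S_T - K, 0):
  V(2,-2) = 0.000000; V(2,-1) = 0.000000; V(2,+0) = 6.250000; V(2,+1) = 25.529734; V(2,+2) = 51.862752
Backward induction: V(k, j) = exp(-r*dt) * [p_u * V(k+1, j+1) + p_m * V(k+1, j) + p_d * V(k+1, j-1)]
  V(1,-1) = exp(-r*dt) * [p_u*6.250000 + p_m*0.000000 + p_d*0.000000] = 1.119287
  V(1,+0) = exp(-r*dt) * [p_u*25.529734 + p_m*6.250000 + p_d*0.000000] = 8.627689
  V(1,+1) = exp(-r*dt) * [p_u*51.862752 + p_m*25.529734 + p_d*6.250000] = 26.762876
  V(0,+0) = exp(-r*dt) * [p_u*26.762876 + p_m*8.627689 + p_d*1.119287] = 10.554137

Answer: Price = V(0,0) = 10.5541


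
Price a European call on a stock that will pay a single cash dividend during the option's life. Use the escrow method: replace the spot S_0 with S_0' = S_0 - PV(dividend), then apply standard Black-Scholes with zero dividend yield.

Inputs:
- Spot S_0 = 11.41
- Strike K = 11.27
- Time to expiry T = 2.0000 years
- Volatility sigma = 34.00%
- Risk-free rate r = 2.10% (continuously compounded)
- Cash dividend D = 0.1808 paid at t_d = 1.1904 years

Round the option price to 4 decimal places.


Answer: Price = 2.3140

Derivation:
PV(D) = D * exp(-r * t_d) = 0.1808 * 0.97531147 = 0.17633631
S_0' = S_0 - PV(D) = 11.4100 - 0.17633631 = 11.23366369
d1 = (ln(S_0'/K) + (r + sigma^2/2)*T) / (sigma*sqrt(T)) = 0.32104858
d2 = d1 - sigma*sqrt(T) = -0.15978403
exp(-rT) = 0.95886978
N(d1) = 0.62591321; N(d2) = 0.43652560
C = S_0' * N(d1) - K * exp(-rT) * N(d2) = 11.23366369 * 0.62591321 - 11.2700 * 0.95886978 * 0.43652560 = 2.3140


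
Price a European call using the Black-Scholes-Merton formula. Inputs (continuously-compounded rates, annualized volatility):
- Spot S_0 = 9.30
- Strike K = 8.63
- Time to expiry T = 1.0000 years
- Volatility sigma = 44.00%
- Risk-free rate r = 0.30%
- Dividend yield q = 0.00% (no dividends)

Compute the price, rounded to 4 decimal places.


Answer: Price = 1.9306

Derivation:
d1 = (ln(S/K) + (r - q + 0.5*sigma^2) * T) / (sigma * sqrt(T)) = 0.39674976
d2 = d1 - sigma * sqrt(T) = -0.04325024
exp(-rT) = 0.99700450; exp(-qT) = 1.00000000
C = S_0 * exp(-qT) * N(d1) - K * exp(-rT) * N(d2)
N(d1) = 0.65422400; N(d2) = 0.48275103
C = 9.3000 * 1.00000000 * 0.65422400 - 8.6300 * 0.99700450 * 0.48275103 = 1.9306


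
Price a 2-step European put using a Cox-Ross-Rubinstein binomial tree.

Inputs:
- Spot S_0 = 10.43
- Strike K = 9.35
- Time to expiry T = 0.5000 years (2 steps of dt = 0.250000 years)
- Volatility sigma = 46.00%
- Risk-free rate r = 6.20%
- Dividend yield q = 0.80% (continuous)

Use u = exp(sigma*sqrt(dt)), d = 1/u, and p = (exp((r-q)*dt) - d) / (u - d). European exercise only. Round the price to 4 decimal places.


dt = T/N = 0.250000
u = exp(sigma*sqrt(dt)) = 1.258600; d = 1/u = 0.794534
p = (exp((r-q)*dt) - d) / (u - d) = 0.472040
Discount per step: exp(-r*dt) = 0.984620
Stock lattice S(k, i) with i counting down-moves:
  k=0: S(0,0) = 10.4300
  k=1: S(1,0) = 13.1272; S(1,1) = 8.2870
  k=2: S(2,0) = 16.5219; S(2,1) = 10.4300; S(2,2) = 6.5843
Terminal payoffs V(N, i) = max(K - S_T, 0):
  V(2,0) = 0.000000; V(2,1) = 0.000000; V(2,2) = 2.765712
Backward induction: V(k, i) = exp(-r*dt) * [p * V(k+1, i) + (1-p) * V(k+1, i+1)].
  V(1,0) = exp(-r*dt) * [p*0.000000 + (1-p)*0.000000] = 0.000000
  V(1,1) = exp(-r*dt) * [p*0.000000 + (1-p)*2.765712] = 1.437727
  V(0,0) = exp(-r*dt) * [p*0.000000 + (1-p)*1.437727] = 0.747387

Answer: Price = V(0,0) = 0.7474


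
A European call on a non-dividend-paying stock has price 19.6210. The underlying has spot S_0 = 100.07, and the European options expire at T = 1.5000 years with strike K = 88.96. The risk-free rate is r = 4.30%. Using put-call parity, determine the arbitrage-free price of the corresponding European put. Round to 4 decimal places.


Answer: Put price = 2.9542

Derivation:
Put-call parity: C - P = S_0 * exp(-qT) - K * exp(-rT).
S_0 * exp(-qT) = 100.0700 * 1.00000000 = 100.07000000
K * exp(-rT) = 88.9600 * 0.93753611 = 83.40321272
P = C - S*exp(-qT) + K*exp(-rT)
P = 19.6210 - 100.07000000 + 83.40321272 = 2.9542


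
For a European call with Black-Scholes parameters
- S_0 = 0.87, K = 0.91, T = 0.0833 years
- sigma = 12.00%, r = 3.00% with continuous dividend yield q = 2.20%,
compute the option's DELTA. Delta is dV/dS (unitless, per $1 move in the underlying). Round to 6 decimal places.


Answer: Delta = 0.103404

Derivation:
d1 = -1.2613361958; d2 = -1.2959702830
phi(d1) = 0.1800675839; exp(-qT) = 0.9981690782; exp(-rT) = 0.9975041199
N(d1) = 0.1035938728
Delta = exp(-qT) * N(d1) = 0.9981690782 * 0.1035938728 = 0.103404


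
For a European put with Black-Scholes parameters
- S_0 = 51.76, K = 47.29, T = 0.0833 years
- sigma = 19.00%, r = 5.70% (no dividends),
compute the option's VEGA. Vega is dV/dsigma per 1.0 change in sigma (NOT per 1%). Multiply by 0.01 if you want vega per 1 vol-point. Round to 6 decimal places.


d1 = 1.7610358287; d2 = 1.7061985238
phi(d1) = 0.0846219044; exp(-qT) = 1.0000000000; exp(-rT) = 0.9952631544
Vega = S * exp(-qT) * phi(d1) * sqrt(T) = 51.7600 * 1.0000000000 * 0.0846219044 * 0.2886173938 = 1.264153

Answer: Vega = 1.264153


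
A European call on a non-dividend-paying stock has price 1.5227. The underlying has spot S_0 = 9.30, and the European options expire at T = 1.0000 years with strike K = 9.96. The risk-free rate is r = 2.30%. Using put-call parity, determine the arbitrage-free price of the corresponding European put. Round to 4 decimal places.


Answer: Put price = 1.9562

Derivation:
Put-call parity: C - P = S_0 * exp(-qT) - K * exp(-rT).
S_0 * exp(-qT) = 9.3000 * 1.00000000 = 9.30000000
K * exp(-rT) = 9.9600 * 0.97726248 = 9.73353434
P = C - S*exp(-qT) + K*exp(-rT)
P = 1.5227 - 9.30000000 + 9.73353434 = 1.9562


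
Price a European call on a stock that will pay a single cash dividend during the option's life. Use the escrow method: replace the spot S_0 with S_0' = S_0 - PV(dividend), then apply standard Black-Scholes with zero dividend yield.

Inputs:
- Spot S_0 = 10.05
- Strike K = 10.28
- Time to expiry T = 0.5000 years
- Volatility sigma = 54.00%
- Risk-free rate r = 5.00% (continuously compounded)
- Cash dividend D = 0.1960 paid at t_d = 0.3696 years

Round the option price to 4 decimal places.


PV(D) = D * exp(-r * t_d) = 0.1960 * 0.98168971 = 0.19241118
S_0' = S_0 - PV(D) = 10.0500 - 0.19241118 = 9.85758882
d1 = (ln(S_0'/K) + (r + sigma^2/2)*T) / (sigma*sqrt(T)) = 0.14650555
d2 = d1 - sigma*sqrt(T) = -0.23533211
exp(-rT) = 0.97530991
N(d1) = 0.55823885; N(d2) = 0.40697549
C = S_0' * N(d1) - K * exp(-rT) * N(d2) = 9.85758882 * 0.55823885 - 10.2800 * 0.97530991 * 0.40697549 = 1.4225

Answer: Price = 1.4225


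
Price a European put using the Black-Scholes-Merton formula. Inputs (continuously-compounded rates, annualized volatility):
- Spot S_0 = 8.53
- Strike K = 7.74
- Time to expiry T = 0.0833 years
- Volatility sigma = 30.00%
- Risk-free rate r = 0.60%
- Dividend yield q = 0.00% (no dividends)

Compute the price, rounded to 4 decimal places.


Answer: Price = 0.0456

Derivation:
d1 = (ln(S/K) + (r - q + 0.5*sigma^2) * T) / (sigma * sqrt(T)) = 1.17151606
d2 = d1 - sigma * sqrt(T) = 1.08493085
exp(-rT) = 0.99950032; exp(-qT) = 1.00000000
P = K * exp(-rT) * N(-d2) - S_0 * exp(-qT) * N(-d1)
N(-d1) = 0.12069570; N(-d2) = 0.13897614
P = 7.7400 * 0.99950032 * 0.13897614 - 8.5300 * 1.00000000 * 0.12069570 = 0.0456


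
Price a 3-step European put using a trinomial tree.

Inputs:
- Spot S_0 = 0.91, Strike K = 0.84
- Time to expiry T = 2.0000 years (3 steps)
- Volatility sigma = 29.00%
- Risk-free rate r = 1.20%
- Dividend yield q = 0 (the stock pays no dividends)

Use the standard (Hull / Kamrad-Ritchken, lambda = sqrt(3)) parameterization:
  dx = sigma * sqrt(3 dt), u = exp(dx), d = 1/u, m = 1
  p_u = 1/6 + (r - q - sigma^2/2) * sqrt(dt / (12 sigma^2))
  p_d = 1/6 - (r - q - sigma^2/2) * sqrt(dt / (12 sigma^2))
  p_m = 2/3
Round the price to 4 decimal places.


Answer: Price = V(0,0) = 0.0976

Derivation:
dt = T/N = 0.666667; dx = sigma*sqrt(3*dt) = 0.410122
u = exp(dx) = 1.507002; d = 1/u = 0.663569
p_u = 0.142243, p_m = 0.666667, p_d = 0.191090
Discount per step: exp(-r*dt) = 0.992032
Stock lattice S(k, j) with j the centered position index:
  k=0: S(0,+0) = 0.9100
  k=1: S(1,-1) = 0.6038; S(1,+0) = 0.9100; S(1,+1) = 1.3714
  k=2: S(2,-2) = 0.4007; S(2,-1) = 0.6038; S(2,+0) = 0.9100; S(2,+1) = 1.3714; S(2,+2) = 2.0667
  k=3: S(3,-3) = 0.2659; S(3,-2) = 0.4007; S(3,-1) = 0.6038; S(3,+0) = 0.9100; S(3,+1) = 1.3714; S(3,+2) = 2.0667; S(3,+3) = 3.1145
Terminal payoffs V(N, j) = max(K - S_T, 0):
  V(3,-3) = 0.574111; V(3,-2) = 0.439305; V(3,-1) = 0.236152; V(3,+0) = 0.000000; V(3,+1) = 0.000000; V(3,+2) = 0.000000; V(3,+3) = 0.000000
Backward induction: V(k, j) = exp(-r*dt) * [p_u * V(k+1, j+1) + p_m * V(k+1, j) + p_d * V(k+1, j-1)]
  V(2,-2) = exp(-r*dt) * [p_u*0.236152 + p_m*0.439305 + p_d*0.574111] = 0.432693
  V(2,-1) = exp(-r*dt) * [p_u*0.000000 + p_m*0.236152 + p_d*0.439305] = 0.239458
  V(2,+0) = exp(-r*dt) * [p_u*0.000000 + p_m*0.000000 + p_d*0.236152] = 0.044767
  V(2,+1) = exp(-r*dt) * [p_u*0.000000 + p_m*0.000000 + p_d*0.000000] = 0.000000
  V(2,+2) = exp(-r*dt) * [p_u*0.000000 + p_m*0.000000 + p_d*0.000000] = 0.000000
  V(1,-1) = exp(-r*dt) * [p_u*0.044767 + p_m*0.239458 + p_d*0.432693] = 0.246708
  V(1,+0) = exp(-r*dt) * [p_u*0.000000 + p_m*0.044767 + p_d*0.239458] = 0.075000
  V(1,+1) = exp(-r*dt) * [p_u*0.000000 + p_m*0.000000 + p_d*0.044767] = 0.008486
  V(0,+0) = exp(-r*dt) * [p_u*0.008486 + p_m*0.075000 + p_d*0.246708] = 0.097567


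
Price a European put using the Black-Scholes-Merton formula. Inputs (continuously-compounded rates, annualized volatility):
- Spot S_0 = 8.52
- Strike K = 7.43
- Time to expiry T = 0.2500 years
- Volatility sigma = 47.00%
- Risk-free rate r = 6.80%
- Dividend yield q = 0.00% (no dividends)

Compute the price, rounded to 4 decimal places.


Answer: Price = 0.2846

Derivation:
d1 = (ln(S/K) + (r - q + 0.5*sigma^2) * T) / (sigma * sqrt(T)) = 0.77235312
d2 = d1 - sigma * sqrt(T) = 0.53735312
exp(-rT) = 0.98314368; exp(-qT) = 1.00000000
P = K * exp(-rT) * N(-d2) - S_0 * exp(-qT) * N(-d1)
N(-d1) = 0.21995266; N(-d2) = 0.29551186
P = 7.4300 * 0.98314368 * 0.29551186 - 8.5200 * 1.00000000 * 0.21995266 = 0.2846


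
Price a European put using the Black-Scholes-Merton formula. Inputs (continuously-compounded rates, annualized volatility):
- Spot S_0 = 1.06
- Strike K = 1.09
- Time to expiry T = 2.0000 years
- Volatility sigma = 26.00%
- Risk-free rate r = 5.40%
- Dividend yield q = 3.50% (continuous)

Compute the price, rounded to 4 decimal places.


d1 = (ln(S/K) + (r - q + 0.5*sigma^2) * T) / (sigma * sqrt(T)) = 0.21129224
d2 = d1 - sigma * sqrt(T) = -0.15640328
exp(-rT) = 0.89762760; exp(-qT) = 0.93239382
P = K * exp(-rT) * N(-d2) - S_0 * exp(-qT) * N(-d1)
N(-d1) = 0.41632962; N(-d2) = 0.56214243
P = 1.0900 * 0.89762760 * 0.56214243 - 1.0600 * 0.93239382 * 0.41632962 = 0.1385

Answer: Price = 0.1385


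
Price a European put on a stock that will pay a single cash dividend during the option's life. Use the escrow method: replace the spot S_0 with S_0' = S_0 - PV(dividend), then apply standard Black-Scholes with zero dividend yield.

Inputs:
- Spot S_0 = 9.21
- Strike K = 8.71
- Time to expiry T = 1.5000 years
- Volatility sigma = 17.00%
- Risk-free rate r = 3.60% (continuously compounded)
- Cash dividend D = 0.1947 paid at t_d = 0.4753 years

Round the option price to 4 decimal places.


Answer: Price = 0.3966

Derivation:
PV(D) = D * exp(-r * t_d) = 0.1947 * 0.98303476 = 0.19139687
S_0' = S_0 - PV(D) = 9.2100 - 0.19139687 = 9.01860313
d1 = (ln(S_0'/K) + (r + sigma^2/2)*T) / (sigma*sqrt(T)) = 0.53068756
d2 = d1 - sigma*sqrt(T) = 0.32248093
exp(-rT) = 0.94743211
N(-d1) = 0.29781765; N(-d2) = 0.37354419
P = K * exp(-rT) * N(-d2) - S_0' * N(-d1) = 8.7100 * 0.94743211 * 0.37354419 - 9.01860313 * 0.29781765 = 0.3966


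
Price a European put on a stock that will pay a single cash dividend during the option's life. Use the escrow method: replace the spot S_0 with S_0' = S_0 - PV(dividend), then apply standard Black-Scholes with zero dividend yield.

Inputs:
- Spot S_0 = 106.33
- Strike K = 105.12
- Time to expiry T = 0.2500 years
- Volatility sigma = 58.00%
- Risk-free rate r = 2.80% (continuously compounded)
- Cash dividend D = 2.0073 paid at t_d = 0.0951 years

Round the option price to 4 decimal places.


PV(D) = D * exp(-r * t_d) = 2.0073 * 0.99734074 = 2.00196207
S_0' = S_0 - PV(D) = 106.3300 - 2.00196207 = 104.32803793
d1 = (ln(S_0'/K) + (r + sigma^2/2)*T) / (sigma*sqrt(T)) = 0.14306066
d2 = d1 - sigma*sqrt(T) = -0.14693934
exp(-rT) = 0.99302444
N(-d1) = 0.44312114; N(-d2) = 0.55841005
P = K * exp(-rT) * N(-d2) - S_0' * N(-d1) = 105.1200 * 0.99302444 * 0.55841005 - 104.32803793 * 0.44312114 = 12.0606

Answer: Price = 12.0606


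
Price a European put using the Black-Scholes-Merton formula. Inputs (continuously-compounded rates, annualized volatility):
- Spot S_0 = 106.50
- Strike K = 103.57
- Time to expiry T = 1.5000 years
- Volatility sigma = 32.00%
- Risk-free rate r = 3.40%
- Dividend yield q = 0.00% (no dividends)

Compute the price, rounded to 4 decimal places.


Answer: Price = 12.1953

Derivation:
d1 = (ln(S/K) + (r - q + 0.5*sigma^2) * T) / (sigma * sqrt(T)) = 0.39726966
d2 = d1 - sigma * sqrt(T) = 0.00535130
exp(-rT) = 0.95027867; exp(-qT) = 1.00000000
P = K * exp(-rT) * N(-d2) - S_0 * exp(-qT) * N(-d1)
N(-d1) = 0.34558431; N(-d2) = 0.49786515
P = 103.5700 * 0.95027867 * 0.49786515 - 106.5000 * 1.00000000 * 0.34558431 = 12.1953


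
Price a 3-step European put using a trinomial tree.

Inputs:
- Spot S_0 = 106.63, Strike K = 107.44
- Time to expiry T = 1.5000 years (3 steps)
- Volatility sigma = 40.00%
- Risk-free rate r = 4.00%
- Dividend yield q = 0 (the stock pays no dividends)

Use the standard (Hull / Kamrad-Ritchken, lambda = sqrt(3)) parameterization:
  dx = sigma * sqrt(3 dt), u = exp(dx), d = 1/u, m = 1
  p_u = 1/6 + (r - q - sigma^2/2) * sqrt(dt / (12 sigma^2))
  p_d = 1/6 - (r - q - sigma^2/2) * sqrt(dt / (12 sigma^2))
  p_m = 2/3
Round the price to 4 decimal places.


dt = T/N = 0.500000; dx = sigma*sqrt(3*dt) = 0.489898
u = exp(dx) = 1.632150; d = 1/u = 0.612689
p_u = 0.146254, p_m = 0.666667, p_d = 0.187079
Discount per step: exp(-r*dt) = 0.980199
Stock lattice S(k, j) with j the centered position index:
  k=0: S(0,+0) = 106.6300
  k=1: S(1,-1) = 65.3310; S(1,+0) = 106.6300; S(1,+1) = 174.0361
  k=2: S(2,-2) = 40.0276; S(2,-1) = 65.3310; S(2,+0) = 106.6300; S(2,+1) = 174.0361; S(2,+2) = 284.0530
  k=3: S(3,-3) = 24.5245; S(3,-2) = 40.0276; S(3,-1) = 65.3310; S(3,+0) = 106.6300; S(3,+1) = 174.0361; S(3,+2) = 284.0530; S(3,+3) = 463.6170
Terminal payoffs V(N, j) = max(K - S_T, 0):
  V(3,-3) = 82.915538; V(3,-2) = 67.412409; V(3,-1) = 42.108981; V(3,+0) = 0.810000; V(3,+1) = 0.000000; V(3,+2) = 0.000000; V(3,+3) = 0.000000
Backward induction: V(k, j) = exp(-r*dt) * [p_u * V(k+1, j+1) + p_m * V(k+1, j) + p_d * V(k+1, j-1)]
  V(2,-2) = exp(-r*dt) * [p_u*42.108981 + p_m*67.412409 + p_d*82.915538] = 65.292980
  V(2,-1) = exp(-r*dt) * [p_u*0.810000 + p_m*42.108981 + p_d*67.412409] = 39.994626
  V(2,+0) = exp(-r*dt) * [p_u*0.000000 + p_m*0.810000 + p_d*42.108981] = 8.251028
  V(2,+1) = exp(-r*dt) * [p_u*0.000000 + p_m*0.000000 + p_d*0.810000] = 0.148533
  V(2,+2) = exp(-r*dt) * [p_u*0.000000 + p_m*0.000000 + p_d*0.000000] = 0.000000
  V(1,-1) = exp(-r*dt) * [p_u*8.251028 + p_m*39.994626 + p_d*65.292980] = 39.291051
  V(1,+0) = exp(-r*dt) * [p_u*0.148533 + p_m*8.251028 + p_d*39.994626] = 12.747059
  V(1,+1) = exp(-r*dt) * [p_u*0.000000 + p_m*0.148533 + p_d*8.251028] = 1.610091
  V(0,+0) = exp(-r*dt) * [p_u*1.610091 + p_m*12.747059 + p_d*39.291051] = 15.765570

Answer: Price = V(0,0) = 15.7656


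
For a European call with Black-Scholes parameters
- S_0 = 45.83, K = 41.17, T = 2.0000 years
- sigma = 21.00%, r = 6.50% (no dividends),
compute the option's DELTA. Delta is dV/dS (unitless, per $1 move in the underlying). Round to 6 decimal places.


Answer: Delta = 0.828253

Derivation:
d1 = 0.9472842286; d2 = 0.6502993805
phi(d1) = 0.2547144314; exp(-qT) = 1.0000000000; exp(-rT) = 0.8780954309
N(d1) = 0.8282530174
Delta = exp(-qT) * N(d1) = 1.0000000000 * 0.8282530174 = 0.828253


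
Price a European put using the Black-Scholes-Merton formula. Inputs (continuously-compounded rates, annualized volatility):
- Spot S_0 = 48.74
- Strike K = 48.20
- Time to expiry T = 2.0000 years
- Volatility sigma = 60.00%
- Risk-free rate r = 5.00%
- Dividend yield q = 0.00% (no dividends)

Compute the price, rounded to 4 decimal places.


Answer: Price = 12.7337

Derivation:
d1 = (ln(S/K) + (r - q + 0.5*sigma^2) * T) / (sigma * sqrt(T)) = 0.55524503
d2 = d1 - sigma * sqrt(T) = -0.29328311
exp(-rT) = 0.90483742; exp(-qT) = 1.00000000
P = K * exp(-rT) * N(-d2) - S_0 * exp(-qT) * N(-d1)
N(-d1) = 0.28936354; N(-d2) = 0.61534712
P = 48.2000 * 0.90483742 * 0.61534712 - 48.7400 * 1.00000000 * 0.28936354 = 12.7337


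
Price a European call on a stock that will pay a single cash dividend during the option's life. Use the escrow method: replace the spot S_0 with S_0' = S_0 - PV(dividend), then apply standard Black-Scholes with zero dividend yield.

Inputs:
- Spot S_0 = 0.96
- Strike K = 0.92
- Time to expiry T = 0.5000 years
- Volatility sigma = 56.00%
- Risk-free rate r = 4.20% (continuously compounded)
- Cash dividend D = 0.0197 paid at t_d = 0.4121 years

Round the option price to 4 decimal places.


Answer: Price = 0.1652

Derivation:
PV(D) = D * exp(-r * t_d) = 0.0197 * 0.98284073 = 0.01936196
S_0' = S_0 - PV(D) = 0.9600 - 0.01936196 = 0.94063804
d1 = (ln(S_0'/K) + (r + sigma^2/2)*T) / (sigma*sqrt(T)) = 0.30704783
d2 = d1 - sigma*sqrt(T) = -0.08893197
exp(-rT) = 0.97921896
N(d1) = 0.62059652; N(d2) = 0.46456799
C = S_0' * N(d1) - K * exp(-rT) * N(d2) = 0.94063804 * 0.62059652 - 0.9200 * 0.97921896 * 0.46456799 = 0.1652


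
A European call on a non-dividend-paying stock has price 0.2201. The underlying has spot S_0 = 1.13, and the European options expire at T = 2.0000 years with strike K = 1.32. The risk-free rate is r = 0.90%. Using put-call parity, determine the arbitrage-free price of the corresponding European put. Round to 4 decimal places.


Answer: Put price = 0.3866

Derivation:
Put-call parity: C - P = S_0 * exp(-qT) - K * exp(-rT).
S_0 * exp(-qT) = 1.1300 * 1.00000000 = 1.13000000
K * exp(-rT) = 1.3200 * 0.98216103 = 1.29645256
P = C - S*exp(-qT) + K*exp(-rT)
P = 0.2201 - 1.13000000 + 1.29645256 = 0.3866


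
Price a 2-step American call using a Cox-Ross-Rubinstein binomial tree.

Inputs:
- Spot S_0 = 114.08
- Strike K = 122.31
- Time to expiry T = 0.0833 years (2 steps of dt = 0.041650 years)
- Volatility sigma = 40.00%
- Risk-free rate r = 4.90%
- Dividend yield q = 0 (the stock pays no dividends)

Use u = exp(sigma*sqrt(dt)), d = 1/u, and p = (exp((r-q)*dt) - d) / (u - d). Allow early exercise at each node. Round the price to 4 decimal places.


dt = T/N = 0.041650
u = exp(sigma*sqrt(dt)) = 1.085058; d = 1/u = 0.921610
p = (exp((r-q)*dt) - d) / (u - d) = 0.492102
Discount per step: exp(-r*dt) = 0.997961
Stock lattice S(k, i) with i counting down-moves:
  k=0: S(0,0) = 114.0800
  k=1: S(1,0) = 123.7834; S(1,1) = 105.1372
  k=2: S(2,0) = 134.3122; S(2,1) = 114.0800; S(2,2) = 96.8955
Terminal payoffs V(N, i) = max(S_T - K, 0):
  V(2,0) = 12.002156; V(2,1) = 0.000000; V(2,2) = 0.000000
Backward induction: V(k, i) = exp(-r*dt) * [p * V(k+1, i) + (1-p) * V(k+1, i+1)]; then take max(V_cont, immediate exercise) for American.
  V(1,0) = exp(-r*dt) * [p*12.002156 + (1-p)*0.000000] = 5.894243; exercise = 1.473402; V(1,0) = max -> 5.894243
  V(1,1) = exp(-r*dt) * [p*0.000000 + (1-p)*0.000000] = 0.000000; exercise = 0.000000; V(1,1) = max -> 0.000000
  V(0,0) = exp(-r*dt) * [p*5.894243 + (1-p)*0.000000] = 2.894655; exercise = 0.000000; V(0,0) = max -> 2.894655

Answer: Price = V(0,0) = 2.8947
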